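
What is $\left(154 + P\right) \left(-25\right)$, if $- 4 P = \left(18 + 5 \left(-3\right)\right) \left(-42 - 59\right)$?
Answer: $- \frac{22975}{4} \approx -5743.8$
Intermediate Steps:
$P = \frac{303}{4}$ ($P = - \frac{\left(18 + 5 \left(-3\right)\right) \left(-42 - 59\right)}{4} = - \frac{\left(18 - 15\right) \left(-101\right)}{4} = - \frac{3 \left(-101\right)}{4} = \left(- \frac{1}{4}\right) \left(-303\right) = \frac{303}{4} \approx 75.75$)
$\left(154 + P\right) \left(-25\right) = \left(154 + \frac{303}{4}\right) \left(-25\right) = \frac{919}{4} \left(-25\right) = - \frac{22975}{4}$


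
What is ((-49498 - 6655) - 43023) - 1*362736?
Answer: -461912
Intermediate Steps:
((-49498 - 6655) - 43023) - 1*362736 = (-56153 - 43023) - 362736 = -99176 - 362736 = -461912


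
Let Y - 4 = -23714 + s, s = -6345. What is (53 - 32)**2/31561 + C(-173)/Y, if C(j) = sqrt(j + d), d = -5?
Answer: 441/31561 - I*sqrt(178)/30055 ≈ 0.013973 - 0.00044391*I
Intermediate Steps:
Y = -30055 (Y = 4 + (-23714 - 6345) = 4 - 30059 = -30055)
C(j) = sqrt(-5 + j) (C(j) = sqrt(j - 5) = sqrt(-5 + j))
(53 - 32)**2/31561 + C(-173)/Y = (53 - 32)**2/31561 + sqrt(-5 - 173)/(-30055) = 21**2*(1/31561) + sqrt(-178)*(-1/30055) = 441*(1/31561) + (I*sqrt(178))*(-1/30055) = 441/31561 - I*sqrt(178)/30055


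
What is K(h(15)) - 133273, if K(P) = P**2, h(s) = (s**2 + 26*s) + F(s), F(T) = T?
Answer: 263627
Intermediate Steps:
h(s) = s**2 + 27*s (h(s) = (s**2 + 26*s) + s = s**2 + 27*s)
K(h(15)) - 133273 = (15*(27 + 15))**2 - 133273 = (15*42)**2 - 133273 = 630**2 - 133273 = 396900 - 133273 = 263627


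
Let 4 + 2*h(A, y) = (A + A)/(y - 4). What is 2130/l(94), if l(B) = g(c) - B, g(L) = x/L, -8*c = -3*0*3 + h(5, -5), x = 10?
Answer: -24495/721 ≈ -33.974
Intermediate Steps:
h(A, y) = -2 + A/(-4 + y) (h(A, y) = -2 + ((A + A)/(y - 4))/2 = -2 + ((2*A)/(-4 + y))/2 = -2 + (2*A/(-4 + y))/2 = -2 + A/(-4 + y))
c = 23/72 (c = -(-3*0*3 + (8 + 5 - 2*(-5))/(-4 - 5))/8 = -(0*3 + (8 + 5 + 10)/(-9))/8 = -(0 - ⅑*23)/8 = -(0 - 23/9)/8 = -⅛*(-23/9) = 23/72 ≈ 0.31944)
g(L) = 10/L
l(B) = 720/23 - B (l(B) = 10/(23/72) - B = 10*(72/23) - B = 720/23 - B)
2130/l(94) = 2130/(720/23 - 1*94) = 2130/(720/23 - 94) = 2130/(-1442/23) = 2130*(-23/1442) = -24495/721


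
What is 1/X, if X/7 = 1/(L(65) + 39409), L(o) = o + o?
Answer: 39539/7 ≈ 5648.4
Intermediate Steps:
L(o) = 2*o
X = 7/39539 (X = 7/(2*65 + 39409) = 7/(130 + 39409) = 7/39539 ≈ 0.00017704)
1/X = 1/(7/39539) = 39539/7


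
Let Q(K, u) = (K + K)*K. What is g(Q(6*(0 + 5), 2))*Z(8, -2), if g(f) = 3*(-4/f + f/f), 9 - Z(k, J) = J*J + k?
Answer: -449/50 ≈ -8.9800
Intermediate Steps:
Q(K, u) = 2*K² (Q(K, u) = (2*K)*K = 2*K²)
Z(k, J) = 9 - k - J² (Z(k, J) = 9 - (J*J + k) = 9 - (J² + k) = 9 - (k + J²) = 9 + (-k - J²) = 9 - k - J²)
g(f) = 3 - 12/f (g(f) = 3*(-4/f + 1) = 3*(1 - 4/f) = 3 - 12/f)
g(Q(6*(0 + 5), 2))*Z(8, -2) = (3 - 12*1/(72*(0 + 5)²))*(9 - 1*8 - 1*(-2)²) = (3 - 12/(2*(6*5)²))*(9 - 8 - 1*4) = (3 - 12/(2*30²))*(9 - 8 - 4) = (3 - 12/(2*900))*(-3) = (3 - 12/1800)*(-3) = (3 - 12*1/1800)*(-3) = (3 - 1/150)*(-3) = (449/150)*(-3) = -449/50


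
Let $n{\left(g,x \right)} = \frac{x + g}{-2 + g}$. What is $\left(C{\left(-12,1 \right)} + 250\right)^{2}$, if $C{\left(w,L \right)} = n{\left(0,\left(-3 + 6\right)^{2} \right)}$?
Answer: $\frac{241081}{4} \approx 60270.0$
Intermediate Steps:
$n{\left(g,x \right)} = \frac{g + x}{-2 + g}$
$C{\left(w,L \right)} = - \frac{9}{2}$ ($C{\left(w,L \right)} = \frac{0 + \left(-3 + 6\right)^{2}}{-2 + 0} = \frac{0 + 3^{2}}{-2} = - \frac{0 + 9}{2} = \left(- \frac{1}{2}\right) 9 = - \frac{9}{2}$)
$\left(C{\left(-12,1 \right)} + 250\right)^{2} = \left(- \frac{9}{2} + 250\right)^{2} = \left(\frac{491}{2}\right)^{2} = \frac{241081}{4}$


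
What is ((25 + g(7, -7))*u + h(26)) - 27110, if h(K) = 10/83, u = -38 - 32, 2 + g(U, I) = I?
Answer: -2343080/83 ≈ -28230.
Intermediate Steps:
g(U, I) = -2 + I
u = -70
h(K) = 10/83 (h(K) = 10*(1/83) = 10/83)
((25 + g(7, -7))*u + h(26)) - 27110 = ((25 + (-2 - 7))*(-70) + 10/83) - 27110 = ((25 - 9)*(-70) + 10/83) - 27110 = (16*(-70) + 10/83) - 27110 = (-1120 + 10/83) - 27110 = -92950/83 - 27110 = -2343080/83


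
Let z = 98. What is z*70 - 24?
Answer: 6836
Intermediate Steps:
z*70 - 24 = 98*70 - 24 = 6860 - 24 = 6836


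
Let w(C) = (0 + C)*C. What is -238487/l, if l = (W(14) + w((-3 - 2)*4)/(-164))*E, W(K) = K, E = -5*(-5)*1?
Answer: -9777967/11850 ≈ -825.14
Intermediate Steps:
E = 25 (E = 25*1 = 25)
w(C) = C² (w(C) = C*C = C²)
l = 11850/41 (l = (14 + ((-3 - 2)*4)²/(-164))*25 = (14 + (-5*4)²*(-1/164))*25 = (14 + (-20)²*(-1/164))*25 = (14 + 400*(-1/164))*25 = (14 - 100/41)*25 = (474/41)*25 = 11850/41 ≈ 289.02)
-238487/l = -238487/11850/41 = -238487*41/11850 = -9777967/11850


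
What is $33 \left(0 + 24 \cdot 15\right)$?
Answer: $11880$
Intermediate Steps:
$33 \left(0 + 24 \cdot 15\right) = 33 \left(0 + 360\right) = 33 \cdot 360 = 11880$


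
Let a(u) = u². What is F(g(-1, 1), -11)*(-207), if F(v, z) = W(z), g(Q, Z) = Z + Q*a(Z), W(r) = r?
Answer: 2277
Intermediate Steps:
g(Q, Z) = Z + Q*Z²
F(v, z) = z
F(g(-1, 1), -11)*(-207) = -11*(-207) = 2277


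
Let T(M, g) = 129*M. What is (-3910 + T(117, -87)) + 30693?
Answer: 41876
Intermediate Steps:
(-3910 + T(117, -87)) + 30693 = (-3910 + 129*117) + 30693 = (-3910 + 15093) + 30693 = 11183 + 30693 = 41876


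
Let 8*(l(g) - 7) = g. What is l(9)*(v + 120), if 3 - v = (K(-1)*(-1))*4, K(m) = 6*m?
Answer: 6435/8 ≈ 804.38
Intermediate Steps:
l(g) = 7 + g/8
v = -21 (v = 3 - (6*(-1))*(-1)*4 = 3 - (-6*(-1))*4 = 3 - 6*4 = 3 - 1*24 = 3 - 24 = -21)
l(9)*(v + 120) = (7 + (⅛)*9)*(-21 + 120) = (7 + 9/8)*99 = (65/8)*99 = 6435/8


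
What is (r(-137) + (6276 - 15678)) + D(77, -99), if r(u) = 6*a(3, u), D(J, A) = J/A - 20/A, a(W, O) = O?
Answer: -337411/33 ≈ -10225.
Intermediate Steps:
D(J, A) = -20/A + J/A
r(u) = 6*u
(r(-137) + (6276 - 15678)) + D(77, -99) = (6*(-137) + (6276 - 15678)) + (-20 + 77)/(-99) = (-822 - 9402) - 1/99*57 = -10224 - 19/33 = -337411/33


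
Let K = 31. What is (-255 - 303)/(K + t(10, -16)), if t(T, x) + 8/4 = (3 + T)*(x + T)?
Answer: 558/49 ≈ 11.388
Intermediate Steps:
t(T, x) = -2 + (3 + T)*(T + x) (t(T, x) = -2 + (3 + T)*(x + T) = -2 + (3 + T)*(T + x))
(-255 - 303)/(K + t(10, -16)) = (-255 - 303)/(31 + (-2 + 10² + 3*10 + 3*(-16) + 10*(-16))) = -558/(31 + (-2 + 100 + 30 - 48 - 160)) = -558/(31 - 80) = -558/(-49) = -558*(-1/49) = 558/49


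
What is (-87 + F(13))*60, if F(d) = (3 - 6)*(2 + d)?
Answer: -7920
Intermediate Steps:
F(d) = -6 - 3*d (F(d) = -3*(2 + d) = -6 - 3*d)
(-87 + F(13))*60 = (-87 + (-6 - 3*13))*60 = (-87 + (-6 - 39))*60 = (-87 - 45)*60 = -132*60 = -7920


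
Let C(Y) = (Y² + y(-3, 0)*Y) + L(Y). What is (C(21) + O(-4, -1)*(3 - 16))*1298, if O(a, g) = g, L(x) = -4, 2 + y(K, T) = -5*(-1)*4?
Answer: 1074744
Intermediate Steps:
y(K, T) = 18 (y(K, T) = -2 - 5*(-1)*4 = -2 + 5*4 = -2 + 20 = 18)
C(Y) = -4 + Y² + 18*Y (C(Y) = (Y² + 18*Y) - 4 = -4 + Y² + 18*Y)
(C(21) + O(-4, -1)*(3 - 16))*1298 = ((-4 + 21² + 18*21) - (3 - 16))*1298 = ((-4 + 441 + 378) - 1*(-13))*1298 = (815 + 13)*1298 = 828*1298 = 1074744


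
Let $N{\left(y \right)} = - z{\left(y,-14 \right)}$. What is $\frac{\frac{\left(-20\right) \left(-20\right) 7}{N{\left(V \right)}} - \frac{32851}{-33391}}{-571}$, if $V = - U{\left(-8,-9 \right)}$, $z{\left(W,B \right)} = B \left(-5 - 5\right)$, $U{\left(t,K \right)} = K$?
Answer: $\frac{634969}{19066261} \approx 0.033303$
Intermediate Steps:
$z{\left(W,B \right)} = - 10 B$ ($z{\left(W,B \right)} = B \left(-5 - 5\right) = B \left(-10\right) = - 10 B$)
$V = 9$ ($V = \left(-1\right) \left(-9\right) = 9$)
$N{\left(y \right)} = -140$ ($N{\left(y \right)} = - \left(-10\right) \left(-14\right) = \left(-1\right) 140 = -140$)
$\frac{\frac{\left(-20\right) \left(-20\right) 7}{N{\left(V \right)}} - \frac{32851}{-33391}}{-571} = \frac{\frac{\left(-20\right) \left(-20\right) 7}{-140} - \frac{32851}{-33391}}{-571} = \left(400 \cdot 7 \left(- \frac{1}{140}\right) - - \frac{32851}{33391}\right) \left(- \frac{1}{571}\right) = \left(2800 \left(- \frac{1}{140}\right) + \frac{32851}{33391}\right) \left(- \frac{1}{571}\right) = \left(-20 + \frac{32851}{33391}\right) \left(- \frac{1}{571}\right) = \left(- \frac{634969}{33391}\right) \left(- \frac{1}{571}\right) = \frac{634969}{19066261}$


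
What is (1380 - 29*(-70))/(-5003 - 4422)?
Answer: -682/1885 ≈ -0.36180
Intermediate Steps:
(1380 - 29*(-70))/(-5003 - 4422) = (1380 + 2030)/(-9425) = 3410*(-1/9425) = -682/1885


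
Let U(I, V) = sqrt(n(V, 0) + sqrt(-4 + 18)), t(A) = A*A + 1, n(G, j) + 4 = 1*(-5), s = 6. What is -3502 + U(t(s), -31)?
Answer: -3502 + I*sqrt(9 - sqrt(14)) ≈ -3502.0 + 2.2931*I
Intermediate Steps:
n(G, j) = -9 (n(G, j) = -4 + 1*(-5) = -4 - 5 = -9)
t(A) = 1 + A**2 (t(A) = A**2 + 1 = 1 + A**2)
U(I, V) = sqrt(-9 + sqrt(14)) (U(I, V) = sqrt(-9 + sqrt(-4 + 18)) = sqrt(-9 + sqrt(14)))
-3502 + U(t(s), -31) = -3502 + sqrt(-9 + sqrt(14))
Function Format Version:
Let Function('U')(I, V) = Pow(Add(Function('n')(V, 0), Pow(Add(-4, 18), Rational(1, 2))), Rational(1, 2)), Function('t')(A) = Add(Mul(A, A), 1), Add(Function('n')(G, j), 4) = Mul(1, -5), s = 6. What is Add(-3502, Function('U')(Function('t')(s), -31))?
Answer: Add(-3502, Mul(I, Pow(Add(9, Mul(-1, Pow(14, Rational(1, 2)))), Rational(1, 2)))) ≈ Add(-3502.0, Mul(2.2931, I))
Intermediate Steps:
Function('n')(G, j) = -9 (Function('n')(G, j) = Add(-4, Mul(1, -5)) = Add(-4, -5) = -9)
Function('t')(A) = Add(1, Pow(A, 2)) (Function('t')(A) = Add(Pow(A, 2), 1) = Add(1, Pow(A, 2)))
Function('U')(I, V) = Pow(Add(-9, Pow(14, Rational(1, 2))), Rational(1, 2)) (Function('U')(I, V) = Pow(Add(-9, Pow(Add(-4, 18), Rational(1, 2))), Rational(1, 2)) = Pow(Add(-9, Pow(14, Rational(1, 2))), Rational(1, 2)))
Add(-3502, Function('U')(Function('t')(s), -31)) = Add(-3502, Pow(Add(-9, Pow(14, Rational(1, 2))), Rational(1, 2)))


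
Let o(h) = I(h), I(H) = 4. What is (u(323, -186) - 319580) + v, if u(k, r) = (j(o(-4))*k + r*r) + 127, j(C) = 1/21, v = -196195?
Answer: -10101769/21 ≈ -4.8104e+5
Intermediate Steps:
o(h) = 4
j(C) = 1/21
u(k, r) = 127 + r**2 + k/21 (u(k, r) = (k/21 + r*r) + 127 = (k/21 + r**2) + 127 = (r**2 + k/21) + 127 = 127 + r**2 + k/21)
(u(323, -186) - 319580) + v = ((127 + (-186)**2 + (1/21)*323) - 319580) - 196195 = ((127 + 34596 + 323/21) - 319580) - 196195 = (729506/21 - 319580) - 196195 = -5981674/21 - 196195 = -10101769/21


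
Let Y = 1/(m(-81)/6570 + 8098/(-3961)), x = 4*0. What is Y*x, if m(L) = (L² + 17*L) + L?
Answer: 0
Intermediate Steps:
m(L) = L² + 18*L
x = 0
Y = -2891530/3665653 (Y = 1/(-81*(18 - 81)/6570 + 8098/(-3961)) = 1/(-81*(-63)*(1/6570) + 8098*(-1/3961)) = 1/(5103*(1/6570) - 8098/3961) = 1/(567/730 - 8098/3961) = 1/(-3665653/2891530) = -2891530/3665653 ≈ -0.78882)
Y*x = -2891530/3665653*0 = 0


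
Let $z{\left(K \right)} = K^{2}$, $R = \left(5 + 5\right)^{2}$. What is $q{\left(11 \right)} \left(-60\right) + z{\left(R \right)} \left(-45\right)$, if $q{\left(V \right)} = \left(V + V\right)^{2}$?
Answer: $-479040$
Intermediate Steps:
$R = 100$ ($R = 10^{2} = 100$)
$q{\left(V \right)} = 4 V^{2}$ ($q{\left(V \right)} = \left(2 V\right)^{2} = 4 V^{2}$)
$q{\left(11 \right)} \left(-60\right) + z{\left(R \right)} \left(-45\right) = 4 \cdot 11^{2} \left(-60\right) + 100^{2} \left(-45\right) = 4 \cdot 121 \left(-60\right) + 10000 \left(-45\right) = 484 \left(-60\right) - 450000 = -29040 - 450000 = -479040$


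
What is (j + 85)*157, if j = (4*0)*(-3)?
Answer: 13345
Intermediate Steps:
j = 0 (j = 0*(-3) = 0)
(j + 85)*157 = (0 + 85)*157 = 85*157 = 13345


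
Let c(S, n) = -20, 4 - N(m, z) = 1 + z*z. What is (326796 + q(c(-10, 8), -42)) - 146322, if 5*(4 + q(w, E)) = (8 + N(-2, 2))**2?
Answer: 902399/5 ≈ 1.8048e+5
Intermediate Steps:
N(m, z) = 3 - z**2 (N(m, z) = 4 - (1 + z*z) = 4 - (1 + z**2) = 4 + (-1 - z**2) = 3 - z**2)
q(w, E) = 29/5 (q(w, E) = -4 + (8 + (3 - 1*2**2))**2/5 = -4 + (8 + (3 - 1*4))**2/5 = -4 + (8 + (3 - 4))**2/5 = -4 + (8 - 1)**2/5 = -4 + (1/5)*7**2 = -4 + (1/5)*49 = -4 + 49/5 = 29/5)
(326796 + q(c(-10, 8), -42)) - 146322 = (326796 + 29/5) - 146322 = 1634009/5 - 146322 = 902399/5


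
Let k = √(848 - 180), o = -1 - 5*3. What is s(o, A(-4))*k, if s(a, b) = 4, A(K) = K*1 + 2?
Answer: 8*√167 ≈ 103.38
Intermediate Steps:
A(K) = 2 + K (A(K) = K + 2 = 2 + K)
o = -16 (o = -1 - 15 = -16)
k = 2*√167 (k = √668 = 2*√167 ≈ 25.846)
s(o, A(-4))*k = 4*(2*√167) = 8*√167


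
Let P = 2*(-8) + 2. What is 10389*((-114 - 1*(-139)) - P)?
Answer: 405171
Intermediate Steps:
P = -14 (P = -16 + 2 = -14)
10389*((-114 - 1*(-139)) - P) = 10389*((-114 - 1*(-139)) - 1*(-14)) = 10389*((-114 + 139) + 14) = 10389*(25 + 14) = 10389*39 = 405171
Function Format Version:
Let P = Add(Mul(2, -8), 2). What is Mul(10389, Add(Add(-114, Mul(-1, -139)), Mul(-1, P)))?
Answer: 405171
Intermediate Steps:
P = -14 (P = Add(-16, 2) = -14)
Mul(10389, Add(Add(-114, Mul(-1, -139)), Mul(-1, P))) = Mul(10389, Add(Add(-114, Mul(-1, -139)), Mul(-1, -14))) = Mul(10389, Add(Add(-114, 139), 14)) = Mul(10389, Add(25, 14)) = Mul(10389, 39) = 405171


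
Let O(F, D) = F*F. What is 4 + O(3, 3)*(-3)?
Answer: -23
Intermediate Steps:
O(F, D) = F²
4 + O(3, 3)*(-3) = 4 + 3²*(-3) = 4 + 9*(-3) = 4 - 27 = -23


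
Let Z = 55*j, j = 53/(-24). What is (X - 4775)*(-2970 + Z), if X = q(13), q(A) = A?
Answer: 176658295/12 ≈ 1.4722e+7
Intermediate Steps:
j = -53/24 (j = 53*(-1/24) = -53/24 ≈ -2.2083)
X = 13
Z = -2915/24 (Z = 55*(-53/24) = -2915/24 ≈ -121.46)
(X - 4775)*(-2970 + Z) = (13 - 4775)*(-2970 - 2915/24) = -4762*(-74195/24) = 176658295/12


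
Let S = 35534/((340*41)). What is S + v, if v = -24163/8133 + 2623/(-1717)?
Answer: -11162099189/5725388010 ≈ -1.9496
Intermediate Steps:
S = 17767/6970 (S = 35534/13940 = 35534*(1/13940) = 17767/6970 ≈ 2.5491)
v = -62820730/13964361 (v = -24163*1/8133 + 2623*(-1/1717) = -24163/8133 - 2623/1717 = -62820730/13964361 ≈ -4.4986)
S + v = 17767/6970 - 62820730/13964361 = -11162099189/5725388010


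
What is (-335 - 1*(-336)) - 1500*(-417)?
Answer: 625501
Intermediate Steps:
(-335 - 1*(-336)) - 1500*(-417) = (-335 + 336) + 625500 = 1 + 625500 = 625501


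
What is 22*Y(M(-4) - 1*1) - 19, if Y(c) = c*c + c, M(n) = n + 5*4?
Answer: 5261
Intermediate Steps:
M(n) = 20 + n (M(n) = n + 20 = 20 + n)
Y(c) = c + c**2 (Y(c) = c**2 + c = c + c**2)
22*Y(M(-4) - 1*1) - 19 = 22*(((20 - 4) - 1*1)*(1 + ((20 - 4) - 1*1))) - 19 = 22*((16 - 1)*(1 + (16 - 1))) - 19 = 22*(15*(1 + 15)) - 19 = 22*(15*16) - 19 = 22*240 - 19 = 5280 - 19 = 5261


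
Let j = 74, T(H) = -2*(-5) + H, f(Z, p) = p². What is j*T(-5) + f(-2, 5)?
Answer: 395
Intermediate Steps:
T(H) = 10 + H
j*T(-5) + f(-2, 5) = 74*(10 - 5) + 5² = 74*5 + 25 = 370 + 25 = 395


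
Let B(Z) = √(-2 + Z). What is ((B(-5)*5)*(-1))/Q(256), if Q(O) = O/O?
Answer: -5*I*√7 ≈ -13.229*I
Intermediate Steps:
Q(O) = 1
((B(-5)*5)*(-1))/Q(256) = ((√(-2 - 5)*5)*(-1))/1 = ((√(-7)*5)*(-1))*1 = (((I*√7)*5)*(-1))*1 = ((5*I*√7)*(-1))*1 = -5*I*√7*1 = -5*I*√7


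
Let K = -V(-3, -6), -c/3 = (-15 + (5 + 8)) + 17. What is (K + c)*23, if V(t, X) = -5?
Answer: -920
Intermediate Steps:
c = -45 (c = -3*((-15 + (5 + 8)) + 17) = -3*((-15 + 13) + 17) = -3*(-2 + 17) = -3*15 = -45)
K = 5 (K = -1*(-5) = 5)
(K + c)*23 = (5 - 45)*23 = -40*23 = -920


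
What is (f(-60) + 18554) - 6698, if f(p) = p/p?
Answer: 11857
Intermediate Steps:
f(p) = 1
(f(-60) + 18554) - 6698 = (1 + 18554) - 6698 = 18555 - 6698 = 11857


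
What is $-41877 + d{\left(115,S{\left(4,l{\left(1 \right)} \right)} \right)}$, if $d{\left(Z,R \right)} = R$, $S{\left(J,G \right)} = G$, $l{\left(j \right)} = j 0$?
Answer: $-41877$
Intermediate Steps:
$l{\left(j \right)} = 0$
$-41877 + d{\left(115,S{\left(4,l{\left(1 \right)} \right)} \right)} = -41877 + 0 = -41877$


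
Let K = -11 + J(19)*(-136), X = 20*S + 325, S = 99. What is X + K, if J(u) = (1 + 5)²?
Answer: -2602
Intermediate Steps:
J(u) = 36 (J(u) = 6² = 36)
X = 2305 (X = 20*99 + 325 = 1980 + 325 = 2305)
K = -4907 (K = -11 + 36*(-136) = -11 - 4896 = -4907)
X + K = 2305 - 4907 = -2602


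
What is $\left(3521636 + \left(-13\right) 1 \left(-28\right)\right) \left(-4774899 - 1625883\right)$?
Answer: $-22543554204000$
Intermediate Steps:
$\left(3521636 + \left(-13\right) 1 \left(-28\right)\right) \left(-4774899 - 1625883\right) = \left(3521636 - -364\right) \left(-6400782\right) = \left(3521636 + 364\right) \left(-6400782\right) = 3522000 \left(-6400782\right) = -22543554204000$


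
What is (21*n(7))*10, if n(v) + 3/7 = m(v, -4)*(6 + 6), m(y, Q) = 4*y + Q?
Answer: 60390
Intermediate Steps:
m(y, Q) = Q + 4*y
n(v) = -339/7 + 48*v (n(v) = -3/7 + (-4 + 4*v)*(6 + 6) = -3/7 + (-4 + 4*v)*12 = -3/7 + (-48 + 48*v) = -339/7 + 48*v)
(21*n(7))*10 = (21*(-339/7 + 48*7))*10 = (21*(-339/7 + 336))*10 = (21*(2013/7))*10 = 6039*10 = 60390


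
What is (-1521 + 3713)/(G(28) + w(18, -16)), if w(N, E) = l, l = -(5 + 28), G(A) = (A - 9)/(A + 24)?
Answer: -113984/1697 ≈ -67.168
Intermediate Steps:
G(A) = (-9 + A)/(24 + A)
l = -33 (l = -1*33 = -33)
w(N, E) = -33
(-1521 + 3713)/(G(28) + w(18, -16)) = (-1521 + 3713)/((-9 + 28)/(24 + 28) - 33) = 2192/(19/52 - 33) = 2192/(-1697/52) = 2192*(-52/1697) = -113984/1697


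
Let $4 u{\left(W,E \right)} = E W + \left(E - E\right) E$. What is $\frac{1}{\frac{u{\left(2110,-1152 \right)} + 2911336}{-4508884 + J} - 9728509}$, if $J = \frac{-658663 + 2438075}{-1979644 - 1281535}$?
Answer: $- \frac{1838034949206}{17881340484744435157} \approx -1.0279 \cdot 10^{-7}$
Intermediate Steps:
$u{\left(W,E \right)} = \frac{E W}{4}$ ($u{\left(W,E \right)} = \frac{E W + \left(E - E\right) E}{4} = \frac{E W + 0 E}{4} = \frac{E W + 0}{4} = \frac{E W}{4}$)
$J = - \frac{1779412}{3261179}$ ($J = \frac{1779412}{-3261179} = 1779412 \left(- \frac{1}{3261179}\right) = - \frac{1779412}{3261179} \approx -0.54563$)
$\frac{1}{\frac{u{\left(2110,-1152 \right)} + 2911336}{-4508884 + J} - 9728509} = \frac{1}{\frac{\frac{1}{4} \left(-1152\right) 2110 + 2911336}{-4508884 - \frac{1779412}{3261179}} - 9728509} = \frac{1}{\frac{-607680 + 2911336}{- \frac{14704279593648}{3261179}} - 9728509} = \frac{1}{2303656 \left(- \frac{3261179}{14704279593648}\right) - 9728509} = \frac{1}{- \frac{939079321303}{1838034949206} - 9728509} = \frac{1}{- \frac{17881340484744435157}{1838034949206}} = - \frac{1838034949206}{17881340484744435157}$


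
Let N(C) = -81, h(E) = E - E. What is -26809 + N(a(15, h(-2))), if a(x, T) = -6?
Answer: -26890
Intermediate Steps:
h(E) = 0
-26809 + N(a(15, h(-2))) = -26809 - 81 = -26890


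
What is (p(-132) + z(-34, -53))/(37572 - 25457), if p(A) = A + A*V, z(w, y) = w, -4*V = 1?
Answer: -133/12115 ≈ -0.010978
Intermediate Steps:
V = -1/4 (V = -1/4*1 = -1/4 ≈ -0.25000)
p(A) = 3*A/4 (p(A) = A + A*(-1/4) = A - A/4 = 3*A/4)
(p(-132) + z(-34, -53))/(37572 - 25457) = ((3/4)*(-132) - 34)/(37572 - 25457) = (-99 - 34)/12115 = -133*1/12115 = -133/12115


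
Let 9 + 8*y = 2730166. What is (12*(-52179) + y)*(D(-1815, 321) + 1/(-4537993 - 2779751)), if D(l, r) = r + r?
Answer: -10706849809287469/58541952 ≈ -1.8289e+8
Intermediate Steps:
y = 2730157/8 (y = -9/8 + (⅛)*2730166 = -9/8 + 1365083/4 = 2730157/8 ≈ 3.4127e+5)
D(l, r) = 2*r
(12*(-52179) + y)*(D(-1815, 321) + 1/(-4537993 - 2779751)) = (12*(-52179) + 2730157/8)*(2*321 + 1/(-4537993 - 2779751)) = (-626148 + 2730157/8)*(642 + 1/(-7317744)) = -2279027*(642 - 1/7317744)/8 = -2279027/8*4697991647/7317744 = -10706849809287469/58541952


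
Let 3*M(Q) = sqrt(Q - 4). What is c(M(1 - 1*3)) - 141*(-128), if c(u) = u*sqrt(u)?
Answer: 18048 + 2**(3/4)*3**(1/4)*I**(3/2)/3 ≈ 18047.0 + 0.5217*I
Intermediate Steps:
M(Q) = sqrt(-4 + Q)/3 (M(Q) = sqrt(Q - 4)/3 = sqrt(-4 + Q)/3)
c(u) = u**(3/2)
c(M(1 - 1*3)) - 141*(-128) = (sqrt(-4 + (1 - 1*3))/3)**(3/2) - 141*(-128) = (sqrt(-4 + (1 - 3))/3)**(3/2) + 18048 = (sqrt(-4 - 2)/3)**(3/2) + 18048 = (sqrt(-6)/3)**(3/2) + 18048 = ((I*sqrt(6))/3)**(3/2) + 18048 = (I*sqrt(6)/3)**(3/2) + 18048 = 2**(3/4)*3**(1/4)*I**(3/2)/3 + 18048 = 18048 + 2**(3/4)*3**(1/4)*I**(3/2)/3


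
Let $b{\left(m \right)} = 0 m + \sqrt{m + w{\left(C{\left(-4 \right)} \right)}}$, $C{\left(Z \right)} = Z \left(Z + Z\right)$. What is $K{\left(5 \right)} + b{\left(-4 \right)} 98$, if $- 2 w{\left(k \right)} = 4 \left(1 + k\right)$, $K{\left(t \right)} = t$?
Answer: $5 + 98 i \sqrt{70} \approx 5.0 + 819.93 i$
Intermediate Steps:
$C{\left(Z \right)} = 2 Z^{2}$ ($C{\left(Z \right)} = Z 2 Z = 2 Z^{2}$)
$w{\left(k \right)} = -2 - 2 k$ ($w{\left(k \right)} = - \frac{4 \left(1 + k\right)}{2} = - \frac{4 + 4 k}{2} = -2 - 2 k$)
$b{\left(m \right)} = \sqrt{-66 + m}$ ($b{\left(m \right)} = 0 m + \sqrt{m - \left(2 + 2 \cdot 2 \left(-4\right)^{2}\right)} = 0 + \sqrt{m - \left(2 + 2 \cdot 2 \cdot 16\right)} = 0 + \sqrt{m - 66} = 0 + \sqrt{-66 + m} = \sqrt{-66 + m}$)
$K{\left(5 \right)} + b{\left(-4 \right)} 98 = 5 + \sqrt{-66 - 4} \cdot 98 = 5 + \sqrt{-70} \cdot 98 = 5 + i \sqrt{70} \cdot 98 = 5 + 98 i \sqrt{70}$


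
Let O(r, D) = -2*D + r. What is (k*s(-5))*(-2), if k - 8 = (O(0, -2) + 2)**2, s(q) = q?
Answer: 440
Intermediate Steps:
O(r, D) = r - 2*D
k = 44 (k = 8 + ((0 - 2*(-2)) + 2)**2 = 8 + ((0 + 4) + 2)**2 = 8 + (4 + 2)**2 = 8 + 6**2 = 8 + 36 = 44)
(k*s(-5))*(-2) = (44*(-5))*(-2) = -220*(-2) = 440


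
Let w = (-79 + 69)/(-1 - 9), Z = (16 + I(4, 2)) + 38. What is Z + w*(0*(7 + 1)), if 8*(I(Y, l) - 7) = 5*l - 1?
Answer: 497/8 ≈ 62.125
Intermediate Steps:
I(Y, l) = 55/8 + 5*l/8 (I(Y, l) = 7 + (5*l - 1)/8 = 7 + (-1 + 5*l)/8 = 7 + (-⅛ + 5*l/8) = 55/8 + 5*l/8)
Z = 497/8 (Z = (16 + (55/8 + (5/8)*2)) + 38 = (16 + (55/8 + 5/4)) + 38 = (16 + 65/8) + 38 = 193/8 + 38 = 497/8 ≈ 62.125)
w = 1 (w = -10/(-10) = -10*(-⅒) = 1)
Z + w*(0*(7 + 1)) = 497/8 + 1*(0*(7 + 1)) = 497/8 + 1*(0*8) = 497/8 + 1*0 = 497/8 + 0 = 497/8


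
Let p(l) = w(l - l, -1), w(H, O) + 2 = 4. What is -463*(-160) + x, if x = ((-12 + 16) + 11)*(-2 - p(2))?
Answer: 74020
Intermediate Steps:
w(H, O) = 2 (w(H, O) = -2 + 4 = 2)
p(l) = 2
x = -60 (x = ((-12 + 16) + 11)*(-2 - 1*2) = (4 + 11)*(-2 - 2) = 15*(-4) = -60)
-463*(-160) + x = -463*(-160) - 60 = 74080 - 60 = 74020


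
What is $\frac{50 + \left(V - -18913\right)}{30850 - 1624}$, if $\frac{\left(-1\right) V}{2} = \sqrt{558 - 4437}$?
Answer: $\frac{6321}{9742} - \frac{i \sqrt{431}}{4871} \approx 0.64884 - 0.0042621 i$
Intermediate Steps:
$V = - 6 i \sqrt{431}$ ($V = - 2 \sqrt{558 - 4437} = - 2 \sqrt{-3879} = - 2 \cdot 3 i \sqrt{431} = - 6 i \sqrt{431} \approx - 124.56 i$)
$\frac{50 + \left(V - -18913\right)}{30850 - 1624} = \frac{50 - \left(-18913 + 6 i \sqrt{431}\right)}{30850 - 1624} = \frac{50 + \left(- 6 i \sqrt{431} + 18913\right)}{29226} = \left(50 + \left(18913 - 6 i \sqrt{431}\right)\right) \frac{1}{29226} = \left(18963 - 6 i \sqrt{431}\right) \frac{1}{29226} = \frac{6321}{9742} - \frac{i \sqrt{431}}{4871}$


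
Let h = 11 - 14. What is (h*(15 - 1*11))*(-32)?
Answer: 384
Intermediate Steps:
h = -3
(h*(15 - 1*11))*(-32) = -3*(15 - 1*11)*(-32) = -3*(15 - 11)*(-32) = -3*4*(-32) = -12*(-32) = 384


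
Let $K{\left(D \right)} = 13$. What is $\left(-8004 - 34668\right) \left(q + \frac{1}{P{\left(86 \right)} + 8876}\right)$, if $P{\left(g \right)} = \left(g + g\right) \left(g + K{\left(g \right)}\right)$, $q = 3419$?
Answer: $- \frac{236204927259}{1619} \approx -1.459 \cdot 10^{8}$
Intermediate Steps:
$P{\left(g \right)} = 2 g \left(13 + g\right)$ ($P{\left(g \right)} = \left(g + g\right) \left(g + 13\right) = 2 g \left(13 + g\right)$)
$\left(-8004 - 34668\right) \left(q + \frac{1}{P{\left(86 \right)} + 8876}\right) = \left(-8004 - 34668\right) \left(3419 + \frac{1}{2 \cdot 86 \left(13 + 86\right) + 8876}\right) = - 42672 \left(3419 + \frac{1}{2 \cdot 86 \cdot 99 + 8876}\right) = - 42672 \left(3419 + \frac{1}{17028 + 8876}\right) = - 42672 \left(3419 + \frac{1}{25904}\right) = \left(-42672\right) \frac{88565777}{25904} = - \frac{236204927259}{1619}$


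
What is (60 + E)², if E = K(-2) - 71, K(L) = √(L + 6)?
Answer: 81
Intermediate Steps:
K(L) = √(6 + L)
E = -69 (E = √(6 - 2) - 71 = √4 - 71 = 2 - 71 = -69)
(60 + E)² = (60 - 69)² = (-9)² = 81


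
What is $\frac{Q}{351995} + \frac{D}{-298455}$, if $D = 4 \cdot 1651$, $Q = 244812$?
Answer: $\frac{14148158096}{21010933545} \approx 0.67337$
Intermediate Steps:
$D = 6604$
$\frac{Q}{351995} + \frac{D}{-298455} = \frac{244812}{351995} + \frac{6604}{-298455} = 244812 \cdot \frac{1}{351995} + 6604 \left(- \frac{1}{298455}\right) = \frac{244812}{351995} - \frac{6604}{298455} = \frac{14148158096}{21010933545}$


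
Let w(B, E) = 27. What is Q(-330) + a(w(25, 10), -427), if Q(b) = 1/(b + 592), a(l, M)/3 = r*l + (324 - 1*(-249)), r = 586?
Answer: 12886471/262 ≈ 49185.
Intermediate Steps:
a(l, M) = 1719 + 1758*l (a(l, M) = 3*(586*l + (324 - 1*(-249))) = 3*(586*l + (324 + 249)) = 3*(586*l + 573) = 3*(573 + 586*l) = 1719 + 1758*l)
Q(b) = 1/(592 + b)
Q(-330) + a(w(25, 10), -427) = 1/(592 - 330) + (1719 + 1758*27) = 1/262 + (1719 + 47466) = 1/262 + 49185 = 12886471/262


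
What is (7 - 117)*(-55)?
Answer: 6050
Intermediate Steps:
(7 - 117)*(-55) = -110*(-55) = 6050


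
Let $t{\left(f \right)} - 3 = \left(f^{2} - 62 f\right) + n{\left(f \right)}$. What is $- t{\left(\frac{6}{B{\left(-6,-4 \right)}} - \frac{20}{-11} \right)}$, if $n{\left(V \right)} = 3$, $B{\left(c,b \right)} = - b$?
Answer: $\frac{91339}{484} \approx 188.72$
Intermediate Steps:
$t{\left(f \right)} = 6 + f^{2} - 62 f$ ($t{\left(f \right)} = 3 + \left(\left(f^{2} - 62 f\right) + 3\right) = 3 + \left(3 + f^{2} - 62 f\right) = 6 + f^{2} - 62 f$)
$- t{\left(\frac{6}{B{\left(-6,-4 \right)}} - \frac{20}{-11} \right)} = - (6 + \left(\frac{6}{\left(-1\right) \left(-4\right)} - \frac{20}{-11}\right)^{2} - 62 \left(\frac{6}{\left(-1\right) \left(-4\right)} - \frac{20}{-11}\right)) = - (6 + \left(\frac{6}{4} - - \frac{20}{11}\right)^{2} - 62 \left(\frac{6}{4} - - \frac{20}{11}\right)) = - (6 + \left(6 \cdot \frac{1}{4} + \frac{20}{11}\right)^{2} - 62 \left(6 \cdot \frac{1}{4} + \frac{20}{11}\right)) = - (6 + \left(\frac{3}{2} + \frac{20}{11}\right)^{2} - 62 \left(\frac{3}{2} + \frac{20}{11}\right)) = - (6 + \left(\frac{73}{22}\right)^{2} - \frac{2263}{11}) = - (6 + \frac{5329}{484} - \frac{2263}{11}) = \left(-1\right) \left(- \frac{91339}{484}\right) = \frac{91339}{484}$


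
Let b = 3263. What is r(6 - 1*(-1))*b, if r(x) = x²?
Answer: 159887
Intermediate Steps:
r(6 - 1*(-1))*b = (6 - 1*(-1))²*3263 = (6 + 1)²*3263 = 7²*3263 = 49*3263 = 159887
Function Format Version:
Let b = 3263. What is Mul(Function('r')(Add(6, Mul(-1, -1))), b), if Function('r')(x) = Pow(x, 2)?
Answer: 159887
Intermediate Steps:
Mul(Function('r')(Add(6, Mul(-1, -1))), b) = Mul(Pow(Add(6, Mul(-1, -1)), 2), 3263) = Mul(Pow(Add(6, 1), 2), 3263) = Mul(Pow(7, 2), 3263) = Mul(49, 3263) = 159887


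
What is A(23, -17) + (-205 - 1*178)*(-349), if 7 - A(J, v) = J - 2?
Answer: 133653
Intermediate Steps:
A(J, v) = 9 - J (A(J, v) = 7 - (J - 2) = 7 - (-2 + J) = 7 + (2 - J) = 9 - J)
A(23, -17) + (-205 - 1*178)*(-349) = (9 - 1*23) + (-205 - 1*178)*(-349) = (9 - 23) + (-205 - 178)*(-349) = -14 - 383*(-349) = -14 + 133667 = 133653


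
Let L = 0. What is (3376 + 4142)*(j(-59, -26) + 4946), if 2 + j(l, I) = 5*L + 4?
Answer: 37199064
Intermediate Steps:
j(l, I) = 2 (j(l, I) = -2 + (5*0 + 4) = -2 + (0 + 4) = -2 + 4 = 2)
(3376 + 4142)*(j(-59, -26) + 4946) = (3376 + 4142)*(2 + 4946) = 7518*4948 = 37199064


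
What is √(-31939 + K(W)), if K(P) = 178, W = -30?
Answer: 3*I*√3529 ≈ 178.22*I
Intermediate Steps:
√(-31939 + K(W)) = √(-31939 + 178) = √(-31761) = 3*I*√3529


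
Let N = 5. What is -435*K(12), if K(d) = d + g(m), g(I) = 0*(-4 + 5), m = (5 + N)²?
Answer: -5220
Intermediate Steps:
m = 100 (m = (5 + 5)² = 10² = 100)
g(I) = 0 (g(I) = 0*1 = 0)
K(d) = d (K(d) = d + 0 = d)
-435*K(12) = -435*12 = -5220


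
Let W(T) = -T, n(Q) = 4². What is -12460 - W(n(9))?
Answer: -12444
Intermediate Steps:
n(Q) = 16
-12460 - W(n(9)) = -12460 - (-1)*16 = -12460 - 1*(-16) = -12460 + 16 = -12444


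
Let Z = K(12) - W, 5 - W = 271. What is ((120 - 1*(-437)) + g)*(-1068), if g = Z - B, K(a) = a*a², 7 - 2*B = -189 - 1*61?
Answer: -2587230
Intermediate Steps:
B = 257/2 (B = 7/2 - (-189 - 1*61)/2 = 7/2 - (-189 - 61)/2 = 7/2 - ½*(-250) = 7/2 + 125 = 257/2 ≈ 128.50)
K(a) = a³
W = -266 (W = 5 - 1*271 = 5 - 271 = -266)
Z = 1994 (Z = 12³ - 1*(-266) = 1728 + 266 = 1994)
g = 3731/2 (g = 1994 - 1*257/2 = 1994 - 257/2 = 3731/2 ≈ 1865.5)
((120 - 1*(-437)) + g)*(-1068) = ((120 - 1*(-437)) + 3731/2)*(-1068) = ((120 + 437) + 3731/2)*(-1068) = (557 + 3731/2)*(-1068) = (4845/2)*(-1068) = -2587230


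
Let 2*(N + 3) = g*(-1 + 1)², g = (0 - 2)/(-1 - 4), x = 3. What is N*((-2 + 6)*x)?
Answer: -36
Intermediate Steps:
g = ⅖ (g = -2/(-5) = -2*(-⅕) = ⅖ ≈ 0.40000)
N = -3 (N = -3 + (2*(-1 + 1)²/5)/2 = -3 + ((⅖)*0²)/2 = -3 + ((⅖)*0)/2 = -3 + (½)*0 = -3 + 0 = -3)
N*((-2 + 6)*x) = -3*(-2 + 6)*3 = -12*3 = -3*12 = -36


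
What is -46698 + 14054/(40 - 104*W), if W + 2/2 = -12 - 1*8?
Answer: -51921149/1112 ≈ -46692.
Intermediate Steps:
W = -21 (W = -1 + (-12 - 1*8) = -1 + (-12 - 8) = -1 - 20 = -21)
-46698 + 14054/(40 - 104*W) = -46698 + 14054/(40 - 104*(-21)) = -46698 + 14054/(40 + 2184) = -46698 + 14054/2224 = -46698 + 14054*(1/2224) = -46698 + 7027/1112 = -51921149/1112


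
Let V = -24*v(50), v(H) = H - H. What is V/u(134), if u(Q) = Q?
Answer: 0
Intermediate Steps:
v(H) = 0
V = 0 (V = -24*0 = 0)
V/u(134) = 0/134 = 0*(1/134) = 0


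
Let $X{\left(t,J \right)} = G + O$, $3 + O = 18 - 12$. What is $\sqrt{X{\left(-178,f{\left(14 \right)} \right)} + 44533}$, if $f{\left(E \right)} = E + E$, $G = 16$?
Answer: $2 \sqrt{11138} \approx 211.07$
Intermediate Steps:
$f{\left(E \right)} = 2 E$
$O = 3$ ($O = -3 + \left(18 - 12\right) = -3 + 6 = 3$)
$X{\left(t,J \right)} = 19$ ($X{\left(t,J \right)} = 16 + 3 = 19$)
$\sqrt{X{\left(-178,f{\left(14 \right)} \right)} + 44533} = \sqrt{19 + 44533} = \sqrt{44552} = 2 \sqrt{11138}$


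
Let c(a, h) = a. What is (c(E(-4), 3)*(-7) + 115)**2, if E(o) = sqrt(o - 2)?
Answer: 12931 - 1610*I*sqrt(6) ≈ 12931.0 - 3943.7*I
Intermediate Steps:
E(o) = sqrt(-2 + o)
(c(E(-4), 3)*(-7) + 115)**2 = (sqrt(-2 - 4)*(-7) + 115)**2 = (sqrt(-6)*(-7) + 115)**2 = ((I*sqrt(6))*(-7) + 115)**2 = (-7*I*sqrt(6) + 115)**2 = (115 - 7*I*sqrt(6))**2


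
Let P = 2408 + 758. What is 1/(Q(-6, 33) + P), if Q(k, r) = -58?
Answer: 1/3108 ≈ 0.00032175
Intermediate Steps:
P = 3166
1/(Q(-6, 33) + P) = 1/(-58 + 3166) = 1/3108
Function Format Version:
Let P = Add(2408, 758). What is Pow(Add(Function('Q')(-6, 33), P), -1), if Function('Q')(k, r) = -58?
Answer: Rational(1, 3108) ≈ 0.00032175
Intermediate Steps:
P = 3166
Pow(Add(Function('Q')(-6, 33), P), -1) = Pow(Add(-58, 3166), -1) = Pow(3108, -1) = Rational(1, 3108)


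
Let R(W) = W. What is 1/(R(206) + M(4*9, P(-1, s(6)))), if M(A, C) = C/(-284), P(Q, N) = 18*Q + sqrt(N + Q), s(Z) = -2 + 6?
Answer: 16620248/3424824481 + 284*sqrt(3)/3424824481 ≈ 0.0048530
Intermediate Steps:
s(Z) = 4
P(Q, N) = sqrt(N + Q) + 18*Q
M(A, C) = -C/284 (M(A, C) = C*(-1/284) = -C/284)
1/(R(206) + M(4*9, P(-1, s(6)))) = 1/(206 - (sqrt(4 - 1) + 18*(-1))/284) = 1/(206 - (sqrt(3) - 18)/284) = 1/(206 - (-18 + sqrt(3))/284) = 1/(206 + (9/142 - sqrt(3)/284)) = 1/(29261/142 - sqrt(3)/284)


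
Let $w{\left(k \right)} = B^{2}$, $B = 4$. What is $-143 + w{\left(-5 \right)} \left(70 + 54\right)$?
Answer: $1841$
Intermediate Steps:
$w{\left(k \right)} = 16$ ($w{\left(k \right)} = 4^{2} = 16$)
$-143 + w{\left(-5 \right)} \left(70 + 54\right) = -143 + 16 \left(70 + 54\right) = -143 + 16 \cdot 124 = -143 + 1984 = 1841$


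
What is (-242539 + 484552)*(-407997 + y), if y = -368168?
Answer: -187842020145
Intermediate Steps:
(-242539 + 484552)*(-407997 + y) = (-242539 + 484552)*(-407997 - 368168) = 242013*(-776165) = -187842020145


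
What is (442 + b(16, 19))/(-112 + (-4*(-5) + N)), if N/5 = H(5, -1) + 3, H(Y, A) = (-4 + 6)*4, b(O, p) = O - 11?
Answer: -447/37 ≈ -12.081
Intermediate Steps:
b(O, p) = -11 + O
H(Y, A) = 8 (H(Y, A) = 2*4 = 8)
N = 55 (N = 5*(8 + 3) = 5*11 = 55)
(442 + b(16, 19))/(-112 + (-4*(-5) + N)) = (442 + (-11 + 16))/(-112 + (-4*(-5) + 55)) = (442 + 5)/(-112 + (20 + 55)) = 447/(-112 + 75) = 447/(-37) = 447*(-1/37) = -447/37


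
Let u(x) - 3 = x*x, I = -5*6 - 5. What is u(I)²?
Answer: 1507984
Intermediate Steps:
I = -35 (I = -30 - 5 = -35)
u(x) = 3 + x² (u(x) = 3 + x*x = 3 + x²)
u(I)² = (3 + (-35)²)² = (3 + 1225)² = 1228² = 1507984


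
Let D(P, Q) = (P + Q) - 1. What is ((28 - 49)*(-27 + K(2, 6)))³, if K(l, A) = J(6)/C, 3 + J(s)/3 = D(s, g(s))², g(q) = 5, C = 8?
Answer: -3906984375/512 ≈ -7.6308e+6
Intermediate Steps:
D(P, Q) = -1 + P + Q
J(s) = -9 + 3*(4 + s)² (J(s) = -9 + 3*(-1 + s + 5)² = -9 + 3*(4 + s)²)
K(l, A) = 291/8 (K(l, A) = (-9 + 3*(4 + 6)²)/8 = (-9 + 3*10²)*(⅛) = (-9 + 3*100)*(⅛) = (-9 + 300)*(⅛) = 291*(⅛) = 291/8)
((28 - 49)*(-27 + K(2, 6)))³ = ((28 - 49)*(-27 + 291/8))³ = (-21*75/8)³ = (-1575/8)³ = -3906984375/512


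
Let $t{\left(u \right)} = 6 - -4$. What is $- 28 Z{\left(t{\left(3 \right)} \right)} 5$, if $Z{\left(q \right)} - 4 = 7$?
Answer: $-1540$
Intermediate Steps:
$t{\left(u \right)} = 10$ ($t{\left(u \right)} = 6 + 4 = 10$)
$Z{\left(q \right)} = 11$ ($Z{\left(q \right)} = 4 + 7 = 11$)
$- 28 Z{\left(t{\left(3 \right)} \right)} 5 = \left(-28\right) 11 \cdot 5 = \left(-308\right) 5 = -1540$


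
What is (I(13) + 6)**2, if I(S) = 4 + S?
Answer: 529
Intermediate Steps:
(I(13) + 6)**2 = ((4 + 13) + 6)**2 = (17 + 6)**2 = 23**2 = 529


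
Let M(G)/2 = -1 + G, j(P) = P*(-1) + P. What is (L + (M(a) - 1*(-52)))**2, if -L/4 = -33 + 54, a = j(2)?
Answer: 1156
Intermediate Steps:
j(P) = 0 (j(P) = -P + P = 0)
a = 0
M(G) = -2 + 2*G (M(G) = 2*(-1 + G) = -2 + 2*G)
L = -84 (L = -4*(-33 + 54) = -4*21 = -84)
(L + (M(a) - 1*(-52)))**2 = (-84 + ((-2 + 2*0) - 1*(-52)))**2 = (-84 + ((-2 + 0) + 52))**2 = (-84 + (-2 + 52))**2 = (-84 + 50)**2 = (-34)**2 = 1156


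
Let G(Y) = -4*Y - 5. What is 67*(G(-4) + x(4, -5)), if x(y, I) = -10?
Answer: 67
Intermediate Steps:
G(Y) = -5 - 4*Y
67*(G(-4) + x(4, -5)) = 67*((-5 - 4*(-4)) - 10) = 67*((-5 + 16) - 10) = 67*(11 - 10) = 67*1 = 67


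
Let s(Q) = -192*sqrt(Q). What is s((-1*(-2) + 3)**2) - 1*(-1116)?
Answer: 156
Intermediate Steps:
s((-1*(-2) + 3)**2) - 1*(-1116) = -192*sqrt((-1*(-2) + 3)**2) - 1*(-1116) = -192*sqrt((2 + 3)**2) + 1116 = -192*sqrt(5**2) + 1116 = -192*sqrt(25) + 1116 = -192*5 + 1116 = -960 + 1116 = 156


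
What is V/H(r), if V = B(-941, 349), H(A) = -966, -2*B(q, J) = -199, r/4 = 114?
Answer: -199/1932 ≈ -0.10300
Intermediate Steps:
r = 456 (r = 4*114 = 456)
B(q, J) = 199/2 (B(q, J) = -½*(-199) = 199/2)
V = 199/2 ≈ 99.500
V/H(r) = (199/2)/(-966) = (199/2)*(-1/966) = -199/1932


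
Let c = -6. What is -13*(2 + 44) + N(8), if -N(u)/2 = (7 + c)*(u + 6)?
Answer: -626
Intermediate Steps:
N(u) = -12 - 2*u (N(u) = -2*(7 - 6)*(u + 6) = -2*(6 + u) = -12 - 2*u)
-13*(2 + 44) + N(8) = -13*(2 + 44) + (-12 - 2*8) = -13*46 + (-12 - 16) = -598 - 28 = -626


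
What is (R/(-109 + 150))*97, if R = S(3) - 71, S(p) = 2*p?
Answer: -6305/41 ≈ -153.78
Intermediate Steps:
R = -65 (R = 2*3 - 71 = 6 - 71 = -65)
(R/(-109 + 150))*97 = (-65/(-109 + 150))*97 = (-65/41)*97 = ((1/41)*(-65))*97 = -65/41*97 = -6305/41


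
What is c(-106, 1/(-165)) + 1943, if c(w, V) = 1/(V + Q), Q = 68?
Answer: 21798682/11219 ≈ 1943.0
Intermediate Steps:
c(w, V) = 1/(68 + V) (c(w, V) = 1/(V + 68) = 1/(68 + V))
c(-106, 1/(-165)) + 1943 = 1/(68 + 1/(-165)) + 1943 = 1/(68 - 1/165) + 1943 = 1/(11219/165) + 1943 = 165/11219 + 1943 = 21798682/11219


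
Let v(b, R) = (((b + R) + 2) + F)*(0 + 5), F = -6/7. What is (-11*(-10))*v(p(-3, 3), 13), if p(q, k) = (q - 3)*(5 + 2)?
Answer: -107250/7 ≈ -15321.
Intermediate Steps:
p(q, k) = -21 + 7*q (p(q, k) = (-3 + q)*7 = -21 + 7*q)
F = -6/7 (F = -6*1/7 = -6/7 ≈ -0.85714)
v(b, R) = 40/7 + 5*R + 5*b (v(b, R) = (((b + R) + 2) - 6/7)*(0 + 5) = (((R + b) + 2) - 6/7)*5 = ((2 + R + b) - 6/7)*5 = (8/7 + R + b)*5 = 40/7 + 5*R + 5*b)
(-11*(-10))*v(p(-3, 3), 13) = (-11*(-10))*(40/7 + 5*13 + 5*(-21 + 7*(-3))) = 110*(40/7 + 65 + 5*(-21 - 21)) = 110*(40/7 + 65 + 5*(-42)) = 110*(40/7 + 65 - 210) = 110*(-975/7) = -107250/7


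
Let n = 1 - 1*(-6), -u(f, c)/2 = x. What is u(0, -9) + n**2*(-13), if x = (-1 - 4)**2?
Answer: -687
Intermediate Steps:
x = 25 (x = (-5)**2 = 25)
u(f, c) = -50 (u(f, c) = -2*25 = -50)
n = 7 (n = 1 + 6 = 7)
u(0, -9) + n**2*(-13) = -50 + 7**2*(-13) = -50 + 49*(-13) = -50 - 637 = -687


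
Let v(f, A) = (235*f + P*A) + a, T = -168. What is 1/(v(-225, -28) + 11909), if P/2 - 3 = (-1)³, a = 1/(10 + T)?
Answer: -158/6490325 ≈ -2.4344e-5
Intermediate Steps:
a = -1/158 (a = 1/(10 - 168) = 1/(-158) = -1/158 ≈ -0.0063291)
P = 4 (P = 6 + 2*(-1)³ = 6 + 2*(-1) = 6 - 2 = 4)
v(f, A) = -1/158 + 4*A + 235*f (v(f, A) = (235*f + 4*A) - 1/158 = (4*A + 235*f) - 1/158 = -1/158 + 4*A + 235*f)
1/(v(-225, -28) + 11909) = 1/((-1/158 + 4*(-28) + 235*(-225)) + 11909) = 1/((-1/158 - 112 - 52875) + 11909) = 1/(-8371947/158 + 11909) = 1/(-6490325/158) = -158/6490325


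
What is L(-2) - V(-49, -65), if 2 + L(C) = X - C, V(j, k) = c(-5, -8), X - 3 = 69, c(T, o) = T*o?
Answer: 32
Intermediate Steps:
X = 72 (X = 3 + 69 = 72)
V(j, k) = 40 (V(j, k) = -5*(-8) = 40)
L(C) = 70 - C (L(C) = -2 + (72 - C) = 70 - C)
L(-2) - V(-49, -65) = (70 - 1*(-2)) - 1*40 = (70 + 2) - 40 = 72 - 40 = 32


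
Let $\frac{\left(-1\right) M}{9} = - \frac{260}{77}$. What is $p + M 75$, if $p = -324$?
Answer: $\frac{150552}{77} \approx 1955.2$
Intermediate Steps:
$M = \frac{2340}{77}$ ($M = - 9 \left(- \frac{260}{77}\right) = - 9 \left(\left(-260\right) \frac{1}{77}\right) = \left(-9\right) \left(- \frac{260}{77}\right) = \frac{2340}{77} \approx 30.39$)
$p + M 75 = -324 + \frac{2340}{77} \cdot 75 = -324 + \frac{175500}{77} = \frac{150552}{77}$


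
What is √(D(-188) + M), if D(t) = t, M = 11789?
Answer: 3*√1289 ≈ 107.71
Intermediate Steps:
√(D(-188) + M) = √(-188 + 11789) = √11601 = 3*√1289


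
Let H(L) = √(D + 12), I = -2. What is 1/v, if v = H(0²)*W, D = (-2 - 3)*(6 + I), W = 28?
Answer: -I*√2/112 ≈ -0.012627*I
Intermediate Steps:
D = -20 (D = (-2 - 3)*(6 - 2) = -5*4 = -20)
H(L) = 2*I*√2 (H(L) = √(-20 + 12) = √(-8) = 2*I*√2)
v = 56*I*√2 (v = (2*I*√2)*28 = 56*I*√2 ≈ 79.196*I)
1/v = 1/(56*I*√2) = -I*√2/112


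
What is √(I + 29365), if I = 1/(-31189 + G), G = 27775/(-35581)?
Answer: √141270336218096485106/69360224 ≈ 171.36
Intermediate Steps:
G = -27775/35581 (G = 27775*(-1/35581) = -27775/35581 ≈ -0.78061)
I = -35581/1109763584 (I = 1/(-31189 - 27775/35581) = 1/(-1109763584/35581) = -35581/1109763584 ≈ -3.2062e-5)
√(I + 29365) = √(-35581/1109763584 + 29365) = √(32588207608579/1109763584) = √141270336218096485106/69360224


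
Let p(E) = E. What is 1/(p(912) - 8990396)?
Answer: -1/8989484 ≈ -1.1124e-7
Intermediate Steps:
1/(p(912) - 8990396) = 1/(912 - 8990396) = 1/(-8989484) = -1/8989484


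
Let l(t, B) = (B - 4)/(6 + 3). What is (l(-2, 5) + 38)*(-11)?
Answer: -3773/9 ≈ -419.22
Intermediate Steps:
l(t, B) = -4/9 + B/9 (l(t, B) = (-4 + B)/9 = (-4 + B)*(⅑) = -4/9 + B/9)
(l(-2, 5) + 38)*(-11) = ((-4/9 + (⅑)*5) + 38)*(-11) = ((-4/9 + 5/9) + 38)*(-11) = (⅑ + 38)*(-11) = (343/9)*(-11) = -3773/9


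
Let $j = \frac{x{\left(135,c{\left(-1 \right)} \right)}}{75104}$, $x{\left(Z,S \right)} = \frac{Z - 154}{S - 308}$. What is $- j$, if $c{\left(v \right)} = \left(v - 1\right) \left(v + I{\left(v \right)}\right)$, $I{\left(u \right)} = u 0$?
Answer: $- \frac{19}{22981824} \approx -8.2674 \cdot 10^{-7}$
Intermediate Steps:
$I{\left(u \right)} = 0$
$c{\left(v \right)} = v \left(-1 + v\right)$ ($c{\left(v \right)} = \left(v - 1\right) \left(v + 0\right) = \left(-1 + v\right) v = v \left(-1 + v\right)$)
$x{\left(Z,S \right)} = \frac{-154 + Z}{-308 + S}$
$j = \frac{19}{22981824}$ ($j = \frac{\frac{1}{-308 - \left(-1 - 1\right)} \left(-154 + 135\right)}{75104} = \frac{1}{-308 - -2} \left(-19\right) \frac{1}{75104} = \frac{1}{-308 + 2} \left(-19\right) \frac{1}{75104} = \frac{1}{-306} \left(-19\right) \frac{1}{75104} = \left(- \frac{1}{306}\right) \left(-19\right) \frac{1}{75104} = \frac{19}{306} \cdot \frac{1}{75104} = \frac{19}{22981824} \approx 8.2674 \cdot 10^{-7}$)
$- j = \left(-1\right) \frac{19}{22981824} = - \frac{19}{22981824}$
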